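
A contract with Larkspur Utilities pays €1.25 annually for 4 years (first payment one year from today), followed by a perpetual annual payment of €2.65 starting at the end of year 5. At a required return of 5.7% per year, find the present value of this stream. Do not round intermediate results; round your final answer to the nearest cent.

PV of 4-year annuity: €1.25 × [1 − (1+0.057)^−4] / 0.057 = 4.36130
Perpetuity value at year 4: €2.65 / 0.057 = 46.49123
PV of perpetuity: 46.49123 / (1+0.057)^4 = 37.24527
Total PV = 4.36130 + 37.24527 = 41.60657

€41.61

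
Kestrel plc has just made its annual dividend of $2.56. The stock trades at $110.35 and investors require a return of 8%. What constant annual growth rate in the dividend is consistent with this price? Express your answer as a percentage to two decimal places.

5.55%

P = D₀(1+g)/(r−g) ⇒ P(r−g) = D₀(1+g) ⇒ g(P+D₀) = P·r − D₀
g = (P·r − D₀)/(P + D₀) = ($110.35×0.08 − $2.56) / ($110.35 + $2.56) = 0.055513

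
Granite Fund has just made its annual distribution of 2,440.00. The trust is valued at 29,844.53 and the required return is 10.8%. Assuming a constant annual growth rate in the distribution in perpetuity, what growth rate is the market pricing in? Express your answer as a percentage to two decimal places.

P = D₀(1+g)/(r−g) ⇒ P(r−g) = D₀(1+g) ⇒ g(P+D₀) = P·r − D₀
g = (P·r − D₀)/(P + D₀) = (29,844.53×0.108 − 2,440.00) / (29,844.53 + 2,440.00) = 0.024260

2.43%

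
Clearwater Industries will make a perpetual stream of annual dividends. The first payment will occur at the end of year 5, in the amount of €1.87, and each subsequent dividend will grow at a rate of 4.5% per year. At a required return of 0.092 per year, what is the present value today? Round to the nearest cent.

Value at end of year 4: C₁ / (r − g) = €1.87 / (0.092 − 0.045) = €39.7872
Discount to today: PV = €39.7872 / (1 + 0.092)^4 = €39.7872 / 1.421970 = €27.98

€27.98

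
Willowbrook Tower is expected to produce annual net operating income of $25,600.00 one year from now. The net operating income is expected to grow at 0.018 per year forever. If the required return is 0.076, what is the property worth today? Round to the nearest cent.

$441379.31

Growing perpetuity: P = D₁ / (r − g) = $25,600.0000 / (0.076 − 0.018) = $441,379.31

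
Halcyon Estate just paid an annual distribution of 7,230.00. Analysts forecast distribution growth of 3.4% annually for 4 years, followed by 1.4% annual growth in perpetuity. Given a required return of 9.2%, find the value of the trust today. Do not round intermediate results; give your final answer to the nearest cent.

100835.24

D_1 = 7475.82000
D_2 = 7729.99788
D_3 = 7992.81781
D_4 = 8264.57361
Terminal value at year 4: TV = D_4×(1+g_2)/(r−g_2) = 8380.27764/0.078 = 107439.45697
P_0 = D_1/(1+r)^1 + D_2/(1+r)^2 + D_3/(1+r)^3 + D_4/(1+r)^4 + TV/(1+r)^4
    = 6845.98901 + 6482.37421 + 6138.07228 + 5812.05745 + 75556.74691 = 100835.23987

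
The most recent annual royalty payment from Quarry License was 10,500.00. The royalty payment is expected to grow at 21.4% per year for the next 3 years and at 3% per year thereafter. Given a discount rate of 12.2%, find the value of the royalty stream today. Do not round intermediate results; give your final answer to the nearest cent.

D_1 = 12747.00000
D_2 = 15474.85800
D_3 = 18786.47761
Terminal value at year 3: TV = D_3×(1+g_2)/(r−g_2) = 19350.07194/0.092 = 210326.86892
P_0 = D_1/(1+r)^1 + D_2/(1+r)^2 + D_3/(1+r)^3 + TV/(1+r)^3
    = 11360.96257 + 12292.52099 + 13300.46389 + 148907.36749 = 185861.31495

185861.31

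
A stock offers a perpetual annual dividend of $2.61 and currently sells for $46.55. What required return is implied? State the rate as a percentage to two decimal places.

5.61%

P = C/r ⇒ r = C/P = $2.61/$46.55 = 0.056069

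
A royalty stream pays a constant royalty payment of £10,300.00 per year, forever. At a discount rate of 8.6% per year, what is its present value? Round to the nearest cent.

£119767.44

Level perpetuity: PV = C / r = £10,300.00 / 0.086 = £119,767.44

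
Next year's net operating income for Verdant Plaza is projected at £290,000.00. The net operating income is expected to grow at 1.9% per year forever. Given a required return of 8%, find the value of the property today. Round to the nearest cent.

Growing perpetuity: P = D₁ / (r − g) = £290,000.0000 / (0.08 − 0.019) = £4,754,098.36

£4754098.36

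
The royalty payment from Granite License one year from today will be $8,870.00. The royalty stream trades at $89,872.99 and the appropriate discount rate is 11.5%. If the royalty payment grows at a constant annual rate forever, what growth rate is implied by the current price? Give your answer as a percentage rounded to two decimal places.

P = D₁/(r−g) ⇒ g = r − D₁/P = 0.115 − $8,870.00/$89,872.99 = 0.016305

1.63%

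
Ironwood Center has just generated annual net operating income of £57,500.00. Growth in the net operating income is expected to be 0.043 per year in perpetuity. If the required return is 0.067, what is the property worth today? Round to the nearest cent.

D₁ = D₀ × (1 + g) = £57,500.00 × 1.043 = £59,972.5000
Growing perpetuity: P = D₁ / (r − g) = £59,972.5000 / (0.067 − 0.043) = £2,498,854.17

£2498854.17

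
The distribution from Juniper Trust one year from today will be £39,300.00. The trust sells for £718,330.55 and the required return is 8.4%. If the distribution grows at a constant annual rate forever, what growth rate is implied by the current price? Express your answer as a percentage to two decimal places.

P = D₁/(r−g) ⇒ g = r − D₁/P = 0.084 − £39,300.00/£718,330.55 = 0.029290

2.93%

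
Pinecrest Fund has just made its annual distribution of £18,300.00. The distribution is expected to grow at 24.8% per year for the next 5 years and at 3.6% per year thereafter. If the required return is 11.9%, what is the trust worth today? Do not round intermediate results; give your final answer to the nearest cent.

£522593.46

D_1 = 22838.40000
D_2 = 28502.32320
D_3 = 35570.89935
D_4 = 44392.48239
D_5 = 55401.81803
Terminal value at year 5: TV = D_5×(1+g_2)/(r−g_2) = 57396.28348/0.083 = 691521.48766
P_0 = D_1/(1+r)^1 + D_2/(1+r)^2 + D_3/(1+r)^3 + D_4/(1+r)^4 + D_5/(1+r)^5 + TV/(1+r)^5
    = 20409.65147 + 22762.50674 + 25386.60269 + 28313.20836 + 31577.19753 + 394144.29687 = 522593.46366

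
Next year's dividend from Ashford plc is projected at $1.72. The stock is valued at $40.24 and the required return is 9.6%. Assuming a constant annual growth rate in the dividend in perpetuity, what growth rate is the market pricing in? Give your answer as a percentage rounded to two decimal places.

P = D₁/(r−g) ⇒ g = r − D₁/P = 0.096 − $1.72/$40.24 = 0.053256

5.33%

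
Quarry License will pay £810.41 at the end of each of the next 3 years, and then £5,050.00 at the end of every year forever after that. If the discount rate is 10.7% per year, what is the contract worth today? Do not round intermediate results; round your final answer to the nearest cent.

PV of 3-year annuity: £810.41 × [1 − (1+0.107)^−3] / 0.107 = 1990.78995
Perpetuity value at year 3: £5,050.00 / 0.107 = 47196.26168
PV of perpetuity: 47196.26168 / (1+0.107)^3 = 34790.82584
Total PV = 1990.78995 + 34790.82584 = 36781.61579

£36781.62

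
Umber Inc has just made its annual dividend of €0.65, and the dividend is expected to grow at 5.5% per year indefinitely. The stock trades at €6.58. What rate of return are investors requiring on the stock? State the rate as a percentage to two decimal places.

D₁ = €0.65 × 1.055 = €0.6858
P = D₁/(r − g) ⇒ r = D₁/P + g = €0.6858/€6.58 + 0.055 = 0.104217 + 0.055 = 0.159217

15.92%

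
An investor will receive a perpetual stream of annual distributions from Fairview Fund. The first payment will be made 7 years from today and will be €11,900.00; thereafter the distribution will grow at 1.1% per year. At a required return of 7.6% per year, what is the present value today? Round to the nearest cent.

€117966.85

Value at end of year 6: C₁ / (r − g) = €11,900.00 / (0.076 − 0.011) = €183,076.9231
Discount to today: PV = €183,076.9231 / (1 + 0.076)^6 = €183,076.9231 / 1.551935 = €117,966.85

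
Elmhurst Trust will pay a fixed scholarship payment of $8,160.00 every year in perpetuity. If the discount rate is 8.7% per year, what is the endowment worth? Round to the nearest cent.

$93793.10

Level perpetuity: PV = C / r = $8,160.00 / 0.087 = $93,793.10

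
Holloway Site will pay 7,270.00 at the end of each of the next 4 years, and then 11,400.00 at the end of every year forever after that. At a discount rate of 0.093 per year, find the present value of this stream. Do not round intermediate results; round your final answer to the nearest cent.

109288.24

PV of 4-year annuity: 7,270.00 × [1 − (1+0.093)^−4] / 0.093 = 23398.50246
Perpetuity value at year 4: 11,400.00 / 0.093 = 122580.64516
PV of perpetuity: 122580.64516 / (1+0.093)^4 = 85889.73346
Total PV = 23398.50246 + 85889.73346 = 109288.23592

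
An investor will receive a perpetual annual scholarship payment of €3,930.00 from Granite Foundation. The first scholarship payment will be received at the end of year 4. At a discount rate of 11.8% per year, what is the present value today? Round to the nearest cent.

€23833.35

Value at end of year 3: C / r = €3,930.00 / 0.118 = €33,305.0847
Discount to today: PV = €33,305.0847 / (1 + 0.118)^3 = €33,305.0847 / 1.397415 = €23,833.35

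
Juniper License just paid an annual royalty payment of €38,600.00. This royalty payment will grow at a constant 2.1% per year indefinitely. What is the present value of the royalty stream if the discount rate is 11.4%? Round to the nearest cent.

D₁ = D₀ × (1 + g) = €38,600.00 × 1.021 = €39,410.6000
Growing perpetuity: P = D₁ / (r − g) = €39,410.6000 / (0.114 − 0.021) = €423,769.89

€423769.89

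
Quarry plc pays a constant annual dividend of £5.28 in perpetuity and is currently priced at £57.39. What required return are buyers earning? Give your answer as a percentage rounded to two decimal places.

P = C/r ⇒ r = C/P = £5.28/£57.39 = 0.092002

9.20%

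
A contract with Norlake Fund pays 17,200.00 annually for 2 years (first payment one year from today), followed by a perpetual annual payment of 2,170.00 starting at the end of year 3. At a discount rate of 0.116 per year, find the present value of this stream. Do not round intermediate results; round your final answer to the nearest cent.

44242.51

PV of 2-year annuity: 17,200.00 × [1 − (1+0.116)^−2] / 0.116 = 29222.38923
Perpetuity value at year 2: 2,170.00 / 0.116 = 18706.89655
PV of perpetuity: 18706.89655 / (1+0.116)^2 = 15020.11838
Total PV = 29222.38923 + 15020.11838 = 44242.50761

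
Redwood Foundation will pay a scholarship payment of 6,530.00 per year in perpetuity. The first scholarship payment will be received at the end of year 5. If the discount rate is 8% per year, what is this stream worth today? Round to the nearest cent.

59996.81

Value at end of year 4: C / r = 6,530.00 / 0.08 = 81,625.0000
Discount to today: PV = 81,625.0000 / (1 + 0.08)^4 = 81,625.0000 / 1.360489 = 59,996.81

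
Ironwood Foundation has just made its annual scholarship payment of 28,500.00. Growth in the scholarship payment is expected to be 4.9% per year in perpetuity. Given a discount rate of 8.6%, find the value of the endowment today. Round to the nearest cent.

D₁ = D₀ × (1 + g) = 28,500.00 × 1.049 = 29,896.5000
Growing perpetuity: P = D₁ / (r − g) = 29,896.5000 / (0.086 − 0.049) = 808,013.51

808013.51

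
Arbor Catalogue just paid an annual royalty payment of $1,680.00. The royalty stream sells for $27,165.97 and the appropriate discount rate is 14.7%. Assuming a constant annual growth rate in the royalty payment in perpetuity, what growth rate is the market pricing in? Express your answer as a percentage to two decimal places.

8.02%

P = D₀(1+g)/(r−g) ⇒ P(r−g) = D₀(1+g) ⇒ g(P+D₀) = P·r − D₀
g = (P·r − D₀)/(P + D₀) = ($27,165.97×0.147 − $1,680.00) / ($27,165.97 + $1,680.00) = 0.080198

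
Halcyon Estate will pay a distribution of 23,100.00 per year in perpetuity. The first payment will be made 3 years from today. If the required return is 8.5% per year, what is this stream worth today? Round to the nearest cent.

Value at end of year 2: C / r = 23,100.00 / 0.085 = 271,764.7059
Discount to today: PV = 271,764.7059 / (1 + 0.085)^2 = 271,764.7059 / 1.177225 = 230,851.97

230851.97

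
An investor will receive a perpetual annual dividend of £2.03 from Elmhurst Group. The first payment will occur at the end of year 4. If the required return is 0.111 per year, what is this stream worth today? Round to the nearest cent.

£13.34

Value at end of year 3: C / r = £2.03 / 0.111 = £18.2883
Discount to today: PV = £18.2883 / (1 + 0.111)^3 = £18.2883 / 1.371331 = £13.34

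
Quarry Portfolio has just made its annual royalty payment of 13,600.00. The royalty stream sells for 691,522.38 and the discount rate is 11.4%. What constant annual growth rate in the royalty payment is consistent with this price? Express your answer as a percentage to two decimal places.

P = D₀(1+g)/(r−g) ⇒ P(r−g) = D₀(1+g) ⇒ g(P+D₀) = P·r − D₀
g = (P·r − D₀)/(P + D₀) = (691,522.38×0.114 − 13,600.00) / (691,522.38 + 13,600.00) = 0.092514

9.25%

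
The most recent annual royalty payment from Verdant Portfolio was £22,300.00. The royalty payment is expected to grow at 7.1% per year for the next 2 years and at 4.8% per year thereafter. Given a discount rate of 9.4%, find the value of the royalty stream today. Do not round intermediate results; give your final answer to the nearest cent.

£530117.76

D_1 = 23883.30000
D_2 = 25579.01430
Terminal value at year 2: TV = D_2×(1+g_2)/(r−g_2) = 26806.80699/0.046 = 582756.67362
P_0 = D_1/(1+r)^1 + D_2/(1+r)^2 + TV/(1+r)^2
    = 21831.17002 + 21372.19661 + 486914.39230 = 530117.75892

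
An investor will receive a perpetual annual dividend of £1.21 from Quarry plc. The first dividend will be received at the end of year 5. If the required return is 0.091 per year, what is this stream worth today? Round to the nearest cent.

Value at end of year 4: C / r = £1.21 / 0.091 = £13.2967
Discount to today: PV = £13.2967 / (1 + 0.091)^4 = £13.2967 / 1.416769 = £9.39

£9.39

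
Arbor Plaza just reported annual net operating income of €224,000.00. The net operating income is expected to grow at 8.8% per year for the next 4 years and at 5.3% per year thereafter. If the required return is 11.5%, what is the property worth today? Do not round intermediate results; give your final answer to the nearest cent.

D_1 = 243712.00000
D_2 = 265158.65600
D_3 = 288492.61773
D_4 = 313879.96809
Terminal value at year 4: TV = D_4×(1+g_2)/(r−g_2) = 330515.60640/0.062 = 5330896.87737
P_0 = D_1/(1+r)^1 + D_2/(1+r)^2 + D_3/(1+r)^3 + D_4/(1+r)^4 + TV/(1+r)^4
    = 218575.78475 + 213282.91822 + 208118.21975 + 203078.58573 + 3449060.49631 = 4292116.00476

€4292116.00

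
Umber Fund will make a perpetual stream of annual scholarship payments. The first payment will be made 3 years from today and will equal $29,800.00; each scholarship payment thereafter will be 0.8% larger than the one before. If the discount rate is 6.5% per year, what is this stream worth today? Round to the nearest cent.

$460937.66

Value at end of year 2: C₁ / (r − g) = $29,800.00 / (0.065 − 0.008) = $522,807.0175
Discount to today: PV = $522,807.0175 / (1 + 0.065)^2 = $522,807.0175 / 1.134225 = $460,937.66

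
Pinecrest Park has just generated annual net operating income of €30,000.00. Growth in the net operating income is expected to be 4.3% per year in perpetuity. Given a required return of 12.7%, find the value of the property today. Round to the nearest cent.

D₁ = D₀ × (1 + g) = €30,000.00 × 1.043 = €31,290.0000
Growing perpetuity: P = D₁ / (r − g) = €31,290.0000 / (0.127 − 0.043) = €372,500.00

€372500.00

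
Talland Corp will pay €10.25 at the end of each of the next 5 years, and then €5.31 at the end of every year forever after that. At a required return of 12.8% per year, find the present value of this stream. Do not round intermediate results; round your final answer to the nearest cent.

PV of 5-year annuity: €10.25 × [1 − (1+0.128)^−5] / 0.128 = 36.22825
Perpetuity value at year 5: €5.31 / 0.128 = 41.48438
PV of perpetuity: 41.48438 / (1+0.128)^5 = 22.71638
Total PV = 36.22825 + 22.71638 = 58.94462

€58.94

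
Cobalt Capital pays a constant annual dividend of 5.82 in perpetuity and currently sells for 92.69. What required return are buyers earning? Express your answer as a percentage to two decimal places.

6.28%

P = C/r ⇒ r = C/P = 5.82/92.69 = 0.062790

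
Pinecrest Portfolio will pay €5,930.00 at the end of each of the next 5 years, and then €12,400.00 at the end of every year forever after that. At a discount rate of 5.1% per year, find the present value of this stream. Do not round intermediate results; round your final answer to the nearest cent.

PV of 5-year annuity: €5,930.00 × [1 − (1+0.051)^−5] / 0.051 = 25602.98126
Perpetuity value at year 5: €12,400.00 / 0.051 = 243137.25490
PV of perpetuity: 243137.25490 / (1+0.051)^5 = 189599.82359
Total PV = 25602.98126 + 189599.82359 = 215202.80486

€215202.80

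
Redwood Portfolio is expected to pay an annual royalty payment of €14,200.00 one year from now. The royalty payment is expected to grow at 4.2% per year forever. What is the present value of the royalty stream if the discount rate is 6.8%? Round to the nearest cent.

€546153.85

Growing perpetuity: P = D₁ / (r − g) = €14,200.0000 / (0.068 − 0.042) = €546,153.85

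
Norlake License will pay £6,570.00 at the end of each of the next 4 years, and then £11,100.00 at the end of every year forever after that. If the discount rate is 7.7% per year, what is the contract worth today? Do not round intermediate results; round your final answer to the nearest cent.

PV of 4-year annuity: £6,570.00 × [1 − (1+0.077)^−4] / 0.077 = 21906.77907
Perpetuity value at year 4: £11,100.00 / 0.077 = 144155.84416
PV of perpetuity: 144155.84416 / (1+0.077)^4 = 107144.39093
Total PV = 21906.77907 + 107144.39093 = 129051.17000

£129051.17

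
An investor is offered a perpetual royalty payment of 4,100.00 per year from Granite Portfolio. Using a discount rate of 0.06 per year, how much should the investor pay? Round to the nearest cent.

Level perpetuity: PV = C / r = 4,100.00 / 0.06 = 68,333.33

68333.33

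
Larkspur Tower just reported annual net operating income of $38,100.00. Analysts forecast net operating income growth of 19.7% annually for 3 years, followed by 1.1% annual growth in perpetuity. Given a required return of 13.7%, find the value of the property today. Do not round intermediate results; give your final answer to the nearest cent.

$483496.22

D_1 = 45605.70000
D_2 = 54590.02290
D_3 = 65344.25741
Terminal value at year 3: TV = D_3×(1+g_2)/(r−g_2) = 66063.04424/0.126 = 524309.87494
P_0 = D_1/(1+r)^1 + D_2/(1+r)^2 + D_3/(1+r)^3 + TV/(1+r)^3
    = 40110.55409 + 42227.20602 + 44455.55462 + 356702.90257 = 483496.21731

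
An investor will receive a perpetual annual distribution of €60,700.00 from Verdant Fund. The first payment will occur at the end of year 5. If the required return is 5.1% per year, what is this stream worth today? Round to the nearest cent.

Value at end of year 4: C / r = €60,700.00 / 0.051 = €1,190,196.0784
Discount to today: PV = €1,190,196.0784 / (1 + 0.051)^4 = €1,190,196.0784 / 1.220143 = €975,455.92

€975455.92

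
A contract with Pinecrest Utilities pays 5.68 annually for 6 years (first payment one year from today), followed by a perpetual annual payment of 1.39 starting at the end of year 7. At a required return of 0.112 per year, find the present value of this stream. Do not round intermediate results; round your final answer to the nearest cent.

PV of 6-year annuity: 5.68 × [1 − (1+0.112)^−6] / 0.112 = 23.89164
Perpetuity value at year 6: 1.39 / 0.112 = 12.41071
PV of perpetuity: 12.41071 / (1+0.112)^6 = 6.56399
Total PV = 23.89164 + 6.56399 = 30.45563

30.46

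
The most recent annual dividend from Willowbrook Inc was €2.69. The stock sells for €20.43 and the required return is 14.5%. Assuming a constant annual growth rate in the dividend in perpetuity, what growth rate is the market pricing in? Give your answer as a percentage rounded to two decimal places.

P = D₀(1+g)/(r−g) ⇒ P(r−g) = D₀(1+g) ⇒ g(P+D₀) = P·r − D₀
g = (P·r − D₀)/(P + D₀) = (€20.43×0.145 − €2.69) / (€20.43 + €2.69) = 0.011780

1.18%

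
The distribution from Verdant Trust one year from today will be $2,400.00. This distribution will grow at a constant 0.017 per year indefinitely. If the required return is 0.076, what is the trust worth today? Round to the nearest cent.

Growing perpetuity: P = D₁ / (r − g) = $2,400.0000 / (0.076 − 0.017) = $40,677.97

$40677.97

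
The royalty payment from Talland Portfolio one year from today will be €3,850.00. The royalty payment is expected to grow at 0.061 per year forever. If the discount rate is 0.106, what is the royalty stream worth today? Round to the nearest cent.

€85555.56

Growing perpetuity: P = D₁ / (r − g) = €3,850.0000 / (0.106 − 0.061) = €85,555.56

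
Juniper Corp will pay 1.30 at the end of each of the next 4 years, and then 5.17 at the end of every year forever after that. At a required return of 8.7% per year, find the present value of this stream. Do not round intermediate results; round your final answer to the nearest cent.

PV of 4-year annuity: 1.30 × [1 − (1+0.087)^−4] / 0.087 = 4.23952
Perpetuity value at year 4: 5.17 / 0.087 = 59.42529
PV of perpetuity: 59.42529 / (1+0.087)^4 = 42.56505
Total PV = 4.23952 + 42.56505 = 46.80457

46.80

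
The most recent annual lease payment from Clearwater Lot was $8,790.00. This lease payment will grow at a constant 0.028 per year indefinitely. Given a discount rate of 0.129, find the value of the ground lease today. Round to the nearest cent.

$89466.53

D₁ = D₀ × (1 + g) = $8,790.00 × 1.028 = $9,036.1200
Growing perpetuity: P = D₁ / (r − g) = $9,036.1200 / (0.129 − 0.028) = $89,466.53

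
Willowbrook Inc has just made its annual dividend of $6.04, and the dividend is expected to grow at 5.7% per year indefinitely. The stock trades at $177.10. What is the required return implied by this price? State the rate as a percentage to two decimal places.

D₁ = $6.04 × 1.057 = $6.3843
P = D₁/(r − g) ⇒ r = D₁/P + g = $6.3843/$177.10 + 0.057 = 0.036049 + 0.057 = 0.093049

9.30%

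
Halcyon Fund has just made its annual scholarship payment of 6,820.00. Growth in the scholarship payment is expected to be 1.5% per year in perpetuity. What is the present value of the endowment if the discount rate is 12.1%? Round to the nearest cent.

65304.72

D₁ = D₀ × (1 + g) = 6,820.00 × 1.015 = 6,922.3000
Growing perpetuity: P = D₁ / (r − g) = 6,922.3000 / (0.121 − 0.015) = 65,304.72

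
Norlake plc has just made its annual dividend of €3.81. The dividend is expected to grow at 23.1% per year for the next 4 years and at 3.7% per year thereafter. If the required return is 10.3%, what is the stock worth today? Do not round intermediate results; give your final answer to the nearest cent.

D_1 = 4.69011
D_2 = 5.77353
D_3 = 7.10721
D_4 = 8.74898
Terminal value at year 4: TV = D_4×(1+g_2)/(r−g_2) = 9.07269/0.066 = 137.46496
P_0 = D_1/(1+r)^1 + D_2/(1+r)^2 + D_3/(1+r)^3 + D_4/(1+r)^4 + TV/(1+r)^4
    = 4.25214 + 4.74559 + 5.29630 + 5.91092 + 92.87310 = 113.07805

€113.08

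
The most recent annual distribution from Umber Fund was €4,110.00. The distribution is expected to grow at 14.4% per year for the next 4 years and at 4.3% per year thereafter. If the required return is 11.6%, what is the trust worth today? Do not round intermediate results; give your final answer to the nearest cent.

€82338.51

D_1 = 4701.84000
D_2 = 5378.90496
D_3 = 6153.46727
D_4 = 7039.56656
Terminal value at year 4: TV = D_4×(1+g_2)/(r−g_2) = 7342.26792/0.073 = 100579.01266
P_0 = D_1/(1+r)^1 + D_2/(1+r)^2 + D_3/(1+r)^3 + D_4/(1+r)^4 + TV/(1+r)^4
    = 4213.11828 + 4318.82376 + 4427.18134 + 4538.25758 + 64841.13221 = 82338.51317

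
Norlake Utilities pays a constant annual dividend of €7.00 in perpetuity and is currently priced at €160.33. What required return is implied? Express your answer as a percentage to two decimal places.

P = C/r ⇒ r = C/P = €7.00/€160.33 = 0.043660

4.37%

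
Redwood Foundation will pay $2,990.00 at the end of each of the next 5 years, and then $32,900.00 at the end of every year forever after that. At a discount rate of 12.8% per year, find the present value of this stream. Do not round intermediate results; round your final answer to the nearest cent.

PV of 5-year annuity: $2,990.00 × [1 − (1+0.128)^−5] / 0.128 = 10568.04450
Perpetuity value at year 5: $32,900.00 / 0.128 = 257031.25000
PV of perpetuity: 257031.25000 / (1+0.128)^5 = 140747.41591
Total PV = 10568.04450 + 140747.41591 = 151315.46041

$151315.46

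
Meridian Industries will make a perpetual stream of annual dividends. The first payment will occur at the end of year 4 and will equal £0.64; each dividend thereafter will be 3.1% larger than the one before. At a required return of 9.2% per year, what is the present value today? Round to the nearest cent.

Value at end of year 3: C₁ / (r − g) = £0.64 / (0.092 − 0.031) = £10.4918
Discount to today: PV = £10.4918 / (1 + 0.092)^3 = £10.4918 / 1.302171 = £8.06

£8.06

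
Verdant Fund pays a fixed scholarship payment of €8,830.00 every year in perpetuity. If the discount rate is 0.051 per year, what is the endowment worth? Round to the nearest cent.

Level perpetuity: PV = C / r = €8,830.00 / 0.051 = €173,137.25

€173137.25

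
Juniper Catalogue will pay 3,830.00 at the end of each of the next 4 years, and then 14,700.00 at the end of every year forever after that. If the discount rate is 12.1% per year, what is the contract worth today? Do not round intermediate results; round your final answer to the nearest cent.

88541.03

PV of 4-year annuity: 3,830.00 × [1 − (1+0.121)^−4] / 0.121 = 11608.58983
Perpetuity value at year 4: 14,700.00 / 0.121 = 121487.60331
PV of perpetuity: 121487.60331 / (1+0.121)^4 = 76932.44128
Total PV = 11608.58983 + 76932.44128 = 88541.03112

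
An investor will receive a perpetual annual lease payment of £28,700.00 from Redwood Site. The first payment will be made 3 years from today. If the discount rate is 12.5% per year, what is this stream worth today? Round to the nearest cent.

£181412.35

Value at end of year 2: C / r = £28,700.00 / 0.125 = £229,600.0000
Discount to today: PV = £229,600.0000 / (1 + 0.125)^2 = £229,600.0000 / 1.265625 = £181,412.35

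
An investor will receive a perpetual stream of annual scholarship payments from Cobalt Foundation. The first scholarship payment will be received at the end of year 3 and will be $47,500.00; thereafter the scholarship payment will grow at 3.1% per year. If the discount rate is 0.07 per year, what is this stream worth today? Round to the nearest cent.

$1063803.58

Value at end of year 2: C₁ / (r − g) = $47,500.00 / (0.07 − 0.031) = $1,217,948.7179
Discount to today: PV = $1,217,948.7179 / (1 + 0.07)^2 = $1,217,948.7179 / 1.144900 = $1,063,803.58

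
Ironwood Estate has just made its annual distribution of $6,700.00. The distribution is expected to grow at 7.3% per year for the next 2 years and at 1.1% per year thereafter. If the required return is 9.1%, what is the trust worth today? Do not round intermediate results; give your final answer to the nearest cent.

$94970.58

D_1 = 7189.10000
D_2 = 7713.90430
Terminal value at year 2: TV = D_2×(1+g_2)/(r−g_2) = 7798.75725/0.08 = 97484.46559
P_0 = D_1/(1+r)^1 + D_2/(1+r)^2 + TV/(1+r)^2
    = 6589.45921 + 6480.74219 + 81900.37948 = 94970.58089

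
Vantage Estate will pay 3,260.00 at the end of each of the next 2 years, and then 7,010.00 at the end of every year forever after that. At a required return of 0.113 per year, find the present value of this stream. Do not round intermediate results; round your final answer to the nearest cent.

55638.93

PV of 2-year annuity: 3,260.00 × [1 − (1+0.113)^−2] / 0.113 = 5560.66547
Perpetuity value at year 2: 7,010.00 / 0.113 = 62035.39823
PV of perpetuity: 62035.39823 / (1+0.113)^2 = 50078.26175
Total PV = 5560.66547 + 50078.26175 = 55638.92722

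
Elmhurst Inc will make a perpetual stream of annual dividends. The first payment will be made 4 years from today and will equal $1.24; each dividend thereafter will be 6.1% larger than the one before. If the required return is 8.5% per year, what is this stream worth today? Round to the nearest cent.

Value at end of year 3: C₁ / (r − g) = $1.24 / (0.085 − 0.061) = $51.6667
Discount to today: PV = $51.6667 / (1 + 0.085)^3 = $51.6667 / 1.277289 = $40.45

$40.45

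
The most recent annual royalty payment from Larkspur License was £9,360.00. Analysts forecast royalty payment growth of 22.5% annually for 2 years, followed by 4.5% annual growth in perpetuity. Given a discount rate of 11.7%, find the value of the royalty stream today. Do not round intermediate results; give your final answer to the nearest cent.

D_1 = 11466.00000
D_2 = 14045.85000
Terminal value at year 2: TV = D_2×(1+g_2)/(r−g_2) = 14677.91325/0.072 = 203859.90625
P_0 = D_1/(1+r)^1 + D_2/(1+r)^2 + TV/(1+r)^2
    = 10264.99552 + 11257.49285 + 163390.00043 = 184912.48881

£184912.49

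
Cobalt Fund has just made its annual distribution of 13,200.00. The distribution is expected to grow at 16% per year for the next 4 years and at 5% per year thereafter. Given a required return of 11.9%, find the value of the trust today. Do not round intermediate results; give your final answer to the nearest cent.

289783.70

D_1 = 15312.00000
D_2 = 17761.92000
D_3 = 20603.82720
D_4 = 23900.43955
Terminal value at year 4: TV = D_4×(1+g_2)/(r−g_2) = 25095.46153/0.069 = 363702.34101
P_0 = D_1/(1+r)^1 + D_2/(1+r)^2 + D_3/(1+r)^3 + D_4/(1+r)^4 + TV/(1+r)^4
    = 13683.64611 + 14185.01295 + 14704.74980 + 15243.52973 + 231966.75670 = 289783.69528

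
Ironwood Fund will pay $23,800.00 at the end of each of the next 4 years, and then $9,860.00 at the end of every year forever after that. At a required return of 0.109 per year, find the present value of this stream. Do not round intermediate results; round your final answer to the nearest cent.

PV of 4-year annuity: $23,800.00 × [1 − (1+0.109)^−4] / 0.109 = 73996.13555
Perpetuity value at year 4: $9,860.00 / 0.109 = 90458.71560
PV of perpetuity: 90458.71560 / (1+0.109)^4 = 59803.17373
Total PV = 73996.13555 + 59803.17373 = 133799.30927

$133799.31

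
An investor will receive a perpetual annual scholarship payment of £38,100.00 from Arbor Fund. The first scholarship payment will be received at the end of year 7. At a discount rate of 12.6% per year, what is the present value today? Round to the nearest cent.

Value at end of year 6: C / r = £38,100.00 / 0.126 = £302,380.9524
Discount to today: PV = £302,380.9524 / (1 + 0.126)^6 = £302,380.9524 / 2.038123 = £148,362.48

£148362.48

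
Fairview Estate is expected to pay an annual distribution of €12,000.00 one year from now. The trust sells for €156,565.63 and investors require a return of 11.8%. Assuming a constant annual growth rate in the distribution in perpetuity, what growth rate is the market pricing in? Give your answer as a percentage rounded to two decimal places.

P = D₁/(r−g) ⇒ g = r − D₁/P = 0.118 − €12,000.00/€156,565.63 = 0.041355

4.14%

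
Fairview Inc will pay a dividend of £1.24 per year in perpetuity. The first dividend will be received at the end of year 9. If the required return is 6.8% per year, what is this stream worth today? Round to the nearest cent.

Value at end of year 8: C / r = £1.24 / 0.068 = £18.2353
Discount to today: PV = £18.2353 / (1 + 0.068)^8 = £18.2353 / 1.692661 = £10.77

£10.77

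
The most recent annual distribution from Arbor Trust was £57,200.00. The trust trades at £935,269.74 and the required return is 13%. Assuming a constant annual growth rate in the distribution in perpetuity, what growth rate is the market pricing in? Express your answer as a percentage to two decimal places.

P = D₀(1+g)/(r−g) ⇒ P(r−g) = D₀(1+g) ⇒ g(P+D₀) = P·r − D₀
g = (P·r − D₀)/(P + D₀) = (£935,269.74×0.13 − £57,200.00) / (£935,269.74 + £57,200.00) = 0.064874

6.49%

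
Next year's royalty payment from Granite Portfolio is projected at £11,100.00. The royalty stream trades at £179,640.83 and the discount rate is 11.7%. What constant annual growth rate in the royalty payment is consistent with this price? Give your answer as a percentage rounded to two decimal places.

5.52%

P = D₁/(r−g) ⇒ g = r − D₁/P = 0.117 − £11,100.00/£179,640.83 = 0.055210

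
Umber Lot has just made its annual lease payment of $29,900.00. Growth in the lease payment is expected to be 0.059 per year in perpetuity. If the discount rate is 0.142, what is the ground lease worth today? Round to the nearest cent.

$381495.18

D₁ = D₀ × (1 + g) = $29,900.00 × 1.059 = $31,664.1000
Growing perpetuity: P = D₁ / (r − g) = $31,664.1000 / (0.142 − 0.059) = $381,495.18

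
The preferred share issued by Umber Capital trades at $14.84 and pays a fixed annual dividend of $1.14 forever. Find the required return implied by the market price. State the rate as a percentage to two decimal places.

P = C/r ⇒ r = C/P = $1.14/$14.84 = 0.076819

7.68%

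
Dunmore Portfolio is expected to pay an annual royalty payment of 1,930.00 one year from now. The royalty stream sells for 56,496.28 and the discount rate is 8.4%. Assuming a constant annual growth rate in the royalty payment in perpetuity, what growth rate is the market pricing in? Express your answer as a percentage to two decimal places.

P = D₁/(r−g) ⇒ g = r − D₁/P = 0.084 − 1,930.00/56,496.28 = 0.049838

4.98%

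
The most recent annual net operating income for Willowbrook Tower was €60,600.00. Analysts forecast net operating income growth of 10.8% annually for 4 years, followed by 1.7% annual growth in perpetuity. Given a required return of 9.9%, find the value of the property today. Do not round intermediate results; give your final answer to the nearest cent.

D_1 = 67144.80000
D_2 = 74396.43840
D_3 = 82431.25375
D_4 = 91333.82915
Terminal value at year 4: TV = D_4×(1+g_2)/(r−g_2) = 92886.50425/0.082 = 1132762.24692
P_0 = D_1/(1+r)^1 + D_2/(1+r)^2 + D_3/(1+r)^3 + D_4/(1+r)^4 + TV/(1+r)^4
    = 61096.26934 + 61596.60275 + 62101.03353 + 62609.59522 + 776511.68710 = 1023915.18794

€1023915.19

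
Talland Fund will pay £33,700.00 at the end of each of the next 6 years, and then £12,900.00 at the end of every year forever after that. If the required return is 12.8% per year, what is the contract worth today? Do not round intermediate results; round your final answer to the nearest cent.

£184395.46

PV of 6-year annuity: £33,700.00 × [1 − (1+0.128)^−6] / 0.128 = 135471.10330
Perpetuity value at year 6: £12,900.00 / 0.128 = 100781.25000
PV of perpetuity: 100781.25000 / (1+0.128)^6 = 48924.35883
Total PV = 135471.10330 + 48924.35883 = 184395.46212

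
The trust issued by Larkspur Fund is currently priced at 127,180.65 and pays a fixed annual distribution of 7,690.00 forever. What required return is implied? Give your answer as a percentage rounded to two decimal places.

6.05%

P = C/r ⇒ r = C/P = 7,690.00/127,180.65 = 0.060465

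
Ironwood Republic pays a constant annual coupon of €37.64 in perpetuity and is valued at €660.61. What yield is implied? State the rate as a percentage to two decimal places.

P = C/r ⇒ r = C/P = €37.64/€660.61 = 0.056978

5.70%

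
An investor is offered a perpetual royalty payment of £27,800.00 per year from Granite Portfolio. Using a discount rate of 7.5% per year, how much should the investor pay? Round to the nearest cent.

Level perpetuity: PV = C / r = £27,800.00 / 0.075 = £370,666.67

£370666.67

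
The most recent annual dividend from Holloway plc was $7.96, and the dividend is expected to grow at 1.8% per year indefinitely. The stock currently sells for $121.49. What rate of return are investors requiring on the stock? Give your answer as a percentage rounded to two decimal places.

8.47%

D₁ = $7.96 × 1.018 = $8.1033
P = D₁/(r − g) ⇒ r = D₁/P + g = $8.1033/$121.49 + 0.018 = 0.066699 + 0.018 = 0.084699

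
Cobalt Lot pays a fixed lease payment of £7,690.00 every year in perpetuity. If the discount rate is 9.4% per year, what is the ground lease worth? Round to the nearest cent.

£81808.51

Level perpetuity: PV = C / r = £7,690.00 / 0.094 = £81,808.51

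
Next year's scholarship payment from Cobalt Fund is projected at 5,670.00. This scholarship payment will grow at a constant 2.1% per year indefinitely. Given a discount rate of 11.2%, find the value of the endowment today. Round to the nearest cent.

Growing perpetuity: P = D₁ / (r − g) = 5,670.0000 / (0.112 − 0.021) = 62,307.69

62307.69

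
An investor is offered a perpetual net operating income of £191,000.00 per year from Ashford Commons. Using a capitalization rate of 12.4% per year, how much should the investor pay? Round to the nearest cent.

£1540322.58

Level perpetuity: PV = C / r = £191,000.00 / 0.124 = £1,540,322.58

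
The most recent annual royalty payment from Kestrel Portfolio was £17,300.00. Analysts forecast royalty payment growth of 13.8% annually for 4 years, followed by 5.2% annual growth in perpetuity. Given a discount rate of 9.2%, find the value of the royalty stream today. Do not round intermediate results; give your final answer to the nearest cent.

£613437.72

D_1 = 19687.40000
D_2 = 22404.26120
D_3 = 25496.04925
D_4 = 29014.50404
Terminal value at year 4: TV = D_4×(1+g_2)/(r−g_2) = 30523.25825/0.04 = 763081.45629
P_0 = D_1/(1+r)^1 + D_2/(1+r)^2 + D_3/(1+r)^3 + D_4/(1+r)^4 + TV/(1+r)^4
    = 18028.75458 + 18788.20761 + 19579.65225 + 20404.43614 + 536636.67047 = 613437.72105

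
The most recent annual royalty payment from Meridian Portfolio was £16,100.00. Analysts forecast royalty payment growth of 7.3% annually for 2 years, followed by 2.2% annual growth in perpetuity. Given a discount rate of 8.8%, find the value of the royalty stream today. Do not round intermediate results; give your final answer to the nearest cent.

£274016.36

D_1 = 17275.30000
D_2 = 18536.39690
Terminal value at year 2: TV = D_2×(1+g_2)/(r−g_2) = 18944.19763/0.066 = 287033.29745
P_0 = D_1/(1+r)^1 + D_2/(1+r)^2 + TV/(1+r)^2
    = 15878.03309 + 15659.12638 + 242479.19943 = 274016.35890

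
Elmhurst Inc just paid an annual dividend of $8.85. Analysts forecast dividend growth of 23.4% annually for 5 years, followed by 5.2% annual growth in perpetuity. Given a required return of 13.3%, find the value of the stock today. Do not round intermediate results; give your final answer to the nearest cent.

$233.74

D_1 = 10.92090
D_2 = 13.47639
D_3 = 16.62987
D_4 = 20.52125
D_5 = 25.32323
Terminal value at year 5: TV = D_5×(1+g_2)/(r−g_2) = 26.64004/0.081 = 328.88933
P_0 = D_1/(1+r)^1 + D_2/(1+r)^2 + D_3/(1+r)^3 + D_4/(1+r)^4 + D_5/(1+r)^5 + TV/(1+r)^5
    = 9.63892 + 10.49817 + 11.43402 + 12.45329 + 13.56343 + 176.15714 = 233.74498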